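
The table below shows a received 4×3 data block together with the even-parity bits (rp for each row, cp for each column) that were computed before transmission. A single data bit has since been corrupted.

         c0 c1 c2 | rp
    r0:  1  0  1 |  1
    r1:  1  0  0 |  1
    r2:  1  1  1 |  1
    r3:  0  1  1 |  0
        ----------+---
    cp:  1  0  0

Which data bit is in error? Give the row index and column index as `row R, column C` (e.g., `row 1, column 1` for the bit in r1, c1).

row 0, column 2

Recompute each row's even parity and compare to rp:
  r0: data parity 0, sent rp 1 → mismatch
  r1: data parity 1, sent rp 1 → ok
  r2: data parity 1, sent rp 1 → ok
  r3: data parity 0, sent rp 0 → ok
Recompute each column's even parity and compare to cp:
  c0: data parity 1, sent cp 1 → ok
  c1: data parity 0, sent cp 0 → ok
  c2: data parity 1, sent cp 0 → mismatch
Exactly one row (r0) and one column (c2) fail → the flipped bit is at their intersection.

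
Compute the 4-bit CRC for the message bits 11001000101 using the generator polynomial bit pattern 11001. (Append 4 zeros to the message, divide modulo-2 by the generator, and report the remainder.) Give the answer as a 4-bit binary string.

Append 4 zeros: 110010001010000. Divide by 11001 (XOR where the leading bit is 1):
  pos 0: 11001 XOR 11001 = 00000
  pos 8: 10100 XOR 11001 = 01101
  pos 9: 11010 XOR 11001 = 00011
Remainder (last 4 bits) = 0110. This is the CRC / FCS.

0110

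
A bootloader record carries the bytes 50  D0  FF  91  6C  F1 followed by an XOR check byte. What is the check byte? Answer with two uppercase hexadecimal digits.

XOR the bytes together:
  start with 0x50
  0x50 ⊕ 0xD0 = 0x80
  0x80 ⊕ 0xFF = 0x7F
  0x7F ⊕ 0x91 = 0xEE
  0xEE ⊕ 0x6C = 0x82
  0x82 ⊕ 0xF1 = 0x73

73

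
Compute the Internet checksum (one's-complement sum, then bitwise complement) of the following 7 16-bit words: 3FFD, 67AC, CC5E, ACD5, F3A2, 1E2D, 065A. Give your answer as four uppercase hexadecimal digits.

C6F7

One's-complement addition (fold any carry out of bit 15 back into bit 0):
  0x3FFD + 0x67AC = 0x0A7A9
  0xA7A9 + 0xCC5E = 0x17407 → wrap carry → 0x7408
  0x7408 + 0xACD5 = 0x120DD → wrap carry → 0x20DE
  0x20DE + 0xF3A2 = 0x11480 → wrap carry → 0x1481
  0x1481 + 0x1E2D = 0x032AE
  0x32AE + 0x065A = 0x03908
One's-complement sum = 0x3908.
Checksum = ~0x3908 & 0xFFFF = 0xC6F7.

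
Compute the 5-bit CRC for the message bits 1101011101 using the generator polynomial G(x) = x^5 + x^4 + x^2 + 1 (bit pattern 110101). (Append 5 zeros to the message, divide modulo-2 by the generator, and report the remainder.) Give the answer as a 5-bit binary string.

Append 5 zeros: 110101110100000. Divide by 110101 (XOR where the leading bit is 1):
  pos 0: 110101 XOR 110101 = 000000
  pos 6: 110100 XOR 110101 = 000001
Remainder (last 5 bits) = 01000. This is the CRC / FCS.

01000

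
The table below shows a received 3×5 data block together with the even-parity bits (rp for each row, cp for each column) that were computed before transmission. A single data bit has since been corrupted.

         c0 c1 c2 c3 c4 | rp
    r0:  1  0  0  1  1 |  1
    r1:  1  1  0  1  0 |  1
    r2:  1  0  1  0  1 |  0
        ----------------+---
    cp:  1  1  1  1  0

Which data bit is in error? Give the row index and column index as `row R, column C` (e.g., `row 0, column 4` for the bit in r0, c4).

row 2, column 3

Recompute each row's even parity and compare to rp:
  r0: data parity 1, sent rp 1 → ok
  r1: data parity 1, sent rp 1 → ok
  r2: data parity 1, sent rp 0 → mismatch
Recompute each column's even parity and compare to cp:
  c0: data parity 1, sent cp 1 → ok
  c1: data parity 1, sent cp 1 → ok
  c2: data parity 1, sent cp 1 → ok
  c3: data parity 0, sent cp 1 → mismatch
  c4: data parity 0, sent cp 0 → ok
Exactly one row (r2) and one column (c3) fail → the flipped bit is at their intersection.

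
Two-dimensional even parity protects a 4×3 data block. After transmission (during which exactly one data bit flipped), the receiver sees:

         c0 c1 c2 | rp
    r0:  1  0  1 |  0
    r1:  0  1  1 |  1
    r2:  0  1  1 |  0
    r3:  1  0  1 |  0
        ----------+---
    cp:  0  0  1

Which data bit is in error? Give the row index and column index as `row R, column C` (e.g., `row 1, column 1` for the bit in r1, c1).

row 1, column 2

Recompute each row's even parity and compare to rp:
  r0: data parity 0, sent rp 0 → ok
  r1: data parity 0, sent rp 1 → mismatch
  r2: data parity 0, sent rp 0 → ok
  r3: data parity 0, sent rp 0 → ok
Recompute each column's even parity and compare to cp:
  c0: data parity 0, sent cp 0 → ok
  c1: data parity 0, sent cp 0 → ok
  c2: data parity 0, sent cp 1 → mismatch
Exactly one row (r1) and one column (c2) fail → the flipped bit is at their intersection.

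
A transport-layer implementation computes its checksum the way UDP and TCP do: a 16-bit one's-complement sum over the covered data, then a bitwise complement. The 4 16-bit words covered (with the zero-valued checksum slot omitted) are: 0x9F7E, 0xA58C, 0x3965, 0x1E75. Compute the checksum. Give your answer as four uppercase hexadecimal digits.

One's-complement addition (fold any carry out of bit 15 back into bit 0):
  0x9F7E + 0xA58C = 0x1450A → wrap carry → 0x450B
  0x450B + 0x3965 = 0x07E70
  0x7E70 + 0x1E75 = 0x09CE5
One's-complement sum = 0x9CE5.
Checksum = ~0x9CE5 & 0xFFFF = 0x631A.

631A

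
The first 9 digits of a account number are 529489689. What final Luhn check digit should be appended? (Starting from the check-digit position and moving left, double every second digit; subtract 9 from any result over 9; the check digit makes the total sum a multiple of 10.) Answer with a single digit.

Partial digits right→left: 9 8 6 9 8 4 9 2 5
Double every second digit counting from the check-digit position (so the 1st, 3rd, 5th, ... of the partial from the right).
  doubled (with −9 where >9): 9 3 7 9 1 → sum 29
  kept as-is: 8 9 4 2 → sum 23
Total = 29 + 23 = 52.
Check digit = (10 − (52 mod 10)) mod 10 = 8.

8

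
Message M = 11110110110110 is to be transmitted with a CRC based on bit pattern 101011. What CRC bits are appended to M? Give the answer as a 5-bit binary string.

Append 5 zeros: 1111011011011000000. Divide by 101011 (XOR where the leading bit is 1):
  pos 0: 111101 XOR 101011 = 010110
  pos 1: 101101 XOR 101011 = 000110
  pos 4: 110011 XOR 101011 = 011000
  pos 5: 110000 XOR 101011 = 011011
  pos 6: 110111 XOR 101011 = 011100
  pos 7: 111001 XOR 101011 = 010010
  pos 8: 100100 XOR 101011 = 001111
  pos 10: 111100 XOR 101011 = 010111
  pos 11: 101110 XOR 101011 = 000101
Remainder (last 5 bits) = 10100. This is the CRC / FCS.

10100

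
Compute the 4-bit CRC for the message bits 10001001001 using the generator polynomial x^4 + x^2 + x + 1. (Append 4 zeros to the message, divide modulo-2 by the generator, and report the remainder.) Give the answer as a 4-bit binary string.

1111

Append 4 zeros: 100010010010000. Divide by 10111 (XOR where the leading bit is 1):
  pos 0: 10001 XOR 10111 = 00110
  pos 2: 11000 XOR 10111 = 01111
  pos 3: 11111 XOR 10111 = 01000
  pos 4: 10000 XOR 10111 = 00111
  pos 6: 11101 XOR 10111 = 01010
  pos 7: 10100 XOR 10111 = 00011
  pos 10: 11000 XOR 10111 = 01111
Remainder (last 4 bits) = 1111. This is the CRC / FCS.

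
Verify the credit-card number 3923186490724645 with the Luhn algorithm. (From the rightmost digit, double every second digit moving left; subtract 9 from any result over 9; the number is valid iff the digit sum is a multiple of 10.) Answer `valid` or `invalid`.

invalid

From the right, keep odd positions and double even positions (subtract 9 from any doubled value over 9):
  doubled (positions 2,4,...): 8 8 5 9 3 2 4 6 → sum 45
  kept (positions 1,3,...): 5 6 2 0 4 8 3 9 → sum 37
Total = 82.
82 mod 10 = 2, so the number is invalid.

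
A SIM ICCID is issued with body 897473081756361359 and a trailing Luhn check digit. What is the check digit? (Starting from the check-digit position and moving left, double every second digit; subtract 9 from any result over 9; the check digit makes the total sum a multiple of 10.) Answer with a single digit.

7

Partial digits right→left: 9 5 3 1 6 3 6 5 7 1 8 0 3 7 4 7 9 8
Double every second digit counting from the check-digit position (so the 1st, 3rd, 5th, ... of the partial from the right).
  doubled (with −9 where >9): 9 6 3 3 5 7 6 8 9 → sum 56
  kept as-is: 5 1 3 5 1 0 7 7 8 → sum 37
Total = 56 + 37 = 93.
Check digit = (10 − (93 mod 10)) mod 10 = 7.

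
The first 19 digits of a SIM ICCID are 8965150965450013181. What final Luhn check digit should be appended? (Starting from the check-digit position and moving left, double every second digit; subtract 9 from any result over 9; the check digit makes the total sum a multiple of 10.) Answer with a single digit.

2

Partial digits right→left: 1 8 1 3 1 0 0 5 4 5 6 9 0 5 1 5 6 9 8
Double every second digit counting from the check-digit position (so the 1st, 3rd, 5th, ... of the partial from the right).
  doubled (with −9 where >9): 2 2 2 0 8 3 0 2 3 7 → sum 29
  kept as-is: 8 3 0 5 5 9 5 5 9 → sum 49
Total = 29 + 49 = 78.
Check digit = (10 − (78 mod 10)) mod 10 = 2.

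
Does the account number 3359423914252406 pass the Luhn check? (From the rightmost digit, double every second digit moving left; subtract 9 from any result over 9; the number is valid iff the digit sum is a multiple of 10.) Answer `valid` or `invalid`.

From the right, keep odd positions and double even positions (subtract 9 from any doubled value over 9):
  doubled (positions 2,4,...): 0 4 4 2 6 8 1 6 → sum 31
  kept (positions 1,3,...): 6 4 5 4 9 2 9 3 → sum 42
Total = 73.
73 mod 10 = 3, so the number is invalid.

invalid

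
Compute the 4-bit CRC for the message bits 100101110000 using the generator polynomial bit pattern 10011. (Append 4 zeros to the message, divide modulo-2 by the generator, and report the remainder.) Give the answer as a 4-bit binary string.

0110

Append 4 zeros: 1001011100000000. Divide by 10011 (XOR where the leading bit is 1):
  pos 0: 10010 XOR 10011 = 00001
  pos 4: 11110 XOR 10011 = 01101
  pos 5: 11010 XOR 10011 = 01001
  pos 6: 10010 XOR 10011 = 00001
  pos 10: 10000 XOR 10011 = 00011
Remainder (last 4 bits) = 0110. This is the CRC / FCS.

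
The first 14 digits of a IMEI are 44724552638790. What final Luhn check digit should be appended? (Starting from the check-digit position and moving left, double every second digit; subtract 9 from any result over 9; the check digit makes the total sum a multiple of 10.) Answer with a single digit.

9

Partial digits right→left: 0 9 7 8 3 6 2 5 5 4 2 7 4 4
Double every second digit counting from the check-digit position (so the 1st, 3rd, 5th, ... of the partial from the right).
  doubled (with −9 where >9): 0 5 6 4 1 4 8 → sum 28
  kept as-is: 9 8 6 5 4 7 4 → sum 43
Total = 28 + 43 = 71.
Check digit = (10 − (71 mod 10)) mod 10 = 9.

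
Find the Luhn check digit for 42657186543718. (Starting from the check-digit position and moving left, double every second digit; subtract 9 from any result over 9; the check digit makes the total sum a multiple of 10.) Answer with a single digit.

6

Partial digits right→left: 8 1 7 3 4 5 6 8 1 7 5 6 2 4
Double every second digit counting from the check-digit position (so the 1st, 3rd, 5th, ... of the partial from the right).
  doubled (with −9 where >9): 7 5 8 3 2 1 4 → sum 30
  kept as-is: 1 3 5 8 7 6 4 → sum 34
Total = 30 + 34 = 64.
Check digit = (10 − (64 mod 10)) mod 10 = 6.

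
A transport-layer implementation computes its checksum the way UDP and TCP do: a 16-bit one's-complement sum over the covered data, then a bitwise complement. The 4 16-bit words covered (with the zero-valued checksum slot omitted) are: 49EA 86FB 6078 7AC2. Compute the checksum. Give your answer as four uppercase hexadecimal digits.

53DF

One's-complement addition (fold any carry out of bit 15 back into bit 0):
  0x49EA + 0x86FB = 0x0D0E5
  0xD0E5 + 0x6078 = 0x1315D → wrap carry → 0x315E
  0x315E + 0x7AC2 = 0x0AC20
One's-complement sum = 0xAC20.
Checksum = ~0xAC20 & 0xFFFF = 0x53DF.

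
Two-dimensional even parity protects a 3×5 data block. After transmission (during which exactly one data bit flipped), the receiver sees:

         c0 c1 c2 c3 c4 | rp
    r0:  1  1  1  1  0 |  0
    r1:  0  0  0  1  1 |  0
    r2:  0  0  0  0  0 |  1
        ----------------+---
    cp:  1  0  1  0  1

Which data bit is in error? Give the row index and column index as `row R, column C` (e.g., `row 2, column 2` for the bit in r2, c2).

row 2, column 1

Recompute each row's even parity and compare to rp:
  r0: data parity 0, sent rp 0 → ok
  r1: data parity 0, sent rp 0 → ok
  r2: data parity 0, sent rp 1 → mismatch
Recompute each column's even parity and compare to cp:
  c0: data parity 1, sent cp 1 → ok
  c1: data parity 1, sent cp 0 → mismatch
  c2: data parity 1, sent cp 1 → ok
  c3: data parity 0, sent cp 0 → ok
  c4: data parity 1, sent cp 1 → ok
Exactly one row (r2) and one column (c1) fail → the flipped bit is at their intersection.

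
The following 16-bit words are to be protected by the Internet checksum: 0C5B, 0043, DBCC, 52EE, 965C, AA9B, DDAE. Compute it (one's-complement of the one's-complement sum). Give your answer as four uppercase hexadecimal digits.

One's-complement addition (fold any carry out of bit 15 back into bit 0):
  0x0C5B + 0x0043 = 0x00C9E
  0x0C9E + 0xDBCC = 0x0E86A
  0xE86A + 0x52EE = 0x13B58 → wrap carry → 0x3B59
  0x3B59 + 0x965C = 0x0D1B5
  0xD1B5 + 0xAA9B = 0x17C50 → wrap carry → 0x7C51
  0x7C51 + 0xDDAE = 0x159FF → wrap carry → 0x5A00
One's-complement sum = 0x5A00.
Checksum = ~0x5A00 & 0xFFFF = 0xA5FF.

A5FF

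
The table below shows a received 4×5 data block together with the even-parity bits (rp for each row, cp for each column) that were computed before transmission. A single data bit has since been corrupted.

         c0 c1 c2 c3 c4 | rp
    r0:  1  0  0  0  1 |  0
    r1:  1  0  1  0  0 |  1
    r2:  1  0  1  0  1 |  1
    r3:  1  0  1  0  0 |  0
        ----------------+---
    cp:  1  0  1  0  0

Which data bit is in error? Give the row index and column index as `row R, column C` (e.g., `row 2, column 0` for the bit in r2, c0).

Recompute each row's even parity and compare to rp:
  r0: data parity 0, sent rp 0 → ok
  r1: data parity 0, sent rp 1 → mismatch
  r2: data parity 1, sent rp 1 → ok
  r3: data parity 0, sent rp 0 → ok
Recompute each column's even parity and compare to cp:
  c0: data parity 0, sent cp 1 → mismatch
  c1: data parity 0, sent cp 0 → ok
  c2: data parity 1, sent cp 1 → ok
  c3: data parity 0, sent cp 0 → ok
  c4: data parity 0, sent cp 0 → ok
Exactly one row (r1) and one column (c0) fail → the flipped bit is at their intersection.

row 1, column 0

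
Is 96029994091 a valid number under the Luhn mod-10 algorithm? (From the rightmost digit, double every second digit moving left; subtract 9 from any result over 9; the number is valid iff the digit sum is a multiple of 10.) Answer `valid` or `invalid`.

invalid

From the right, keep odd positions and double even positions (subtract 9 from any doubled value over 9):
  doubled (positions 2,4,...): 9 8 9 4 3 → sum 33
  kept (positions 1,3,...): 1 0 9 9 0 9 → sum 28
Total = 61.
61 mod 10 = 1, so the number is invalid.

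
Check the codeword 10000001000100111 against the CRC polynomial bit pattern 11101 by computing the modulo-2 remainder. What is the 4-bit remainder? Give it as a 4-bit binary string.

Modulo-2 division of 10000001000100111 by 11101:
  pos 0: 10000 XOR 11101 = 01101
  pos 1: 11010 XOR 11101 = 00111
  pos 3: 11101 XOR 11101 = 00000
  pos 11: 10011 XOR 11101 = 01110
  pos 12: 11101 XOR 11101 = 00000
Remainder = 0000 (zero — the frame passes the CRC check).

0000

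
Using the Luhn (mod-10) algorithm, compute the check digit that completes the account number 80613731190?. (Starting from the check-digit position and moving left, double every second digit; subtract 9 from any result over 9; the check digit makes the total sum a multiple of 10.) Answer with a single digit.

8

Partial digits right→left: 0 9 1 1 3 7 3 1 6 0 8
Double every second digit counting from the check-digit position (so the 1st, 3rd, 5th, ... of the partial from the right).
  doubled (with −9 where >9): 0 2 6 6 3 7 → sum 24
  kept as-is: 9 1 7 1 0 → sum 18
Total = 24 + 18 = 42.
Check digit = (10 − (42 mod 10)) mod 10 = 8.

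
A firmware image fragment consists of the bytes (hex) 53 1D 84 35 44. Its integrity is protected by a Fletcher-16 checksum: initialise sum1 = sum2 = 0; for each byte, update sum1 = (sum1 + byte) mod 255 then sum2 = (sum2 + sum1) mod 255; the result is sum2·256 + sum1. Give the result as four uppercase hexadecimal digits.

516E

Running sums (mod 255):
  after byte 0 (53): sum1=83, sum2=83
  after byte 1 (1D): sum1=112, sum2=195
  after byte 2 (84): sum1=244, sum2=184
  after byte 3 (35): sum1=42, sum2=226
  after byte 4 (44): sum1=110, sum2=81
Checksum = sum2·256 + sum1 = 81·256 + 110 = 20846 = 0x516E.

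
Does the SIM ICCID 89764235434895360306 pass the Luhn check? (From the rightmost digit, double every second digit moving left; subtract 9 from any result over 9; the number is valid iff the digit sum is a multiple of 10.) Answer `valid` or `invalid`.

valid

From the right, keep odd positions and double even positions (subtract 9 from any doubled value over 9):
  doubled (positions 2,4,...): 0 0 6 9 8 8 6 8 5 7 → sum 57
  kept (positions 1,3,...): 6 3 6 5 8 3 5 2 6 9 → sum 53
Total = 110.
110 mod 10 = 0, so the number is valid.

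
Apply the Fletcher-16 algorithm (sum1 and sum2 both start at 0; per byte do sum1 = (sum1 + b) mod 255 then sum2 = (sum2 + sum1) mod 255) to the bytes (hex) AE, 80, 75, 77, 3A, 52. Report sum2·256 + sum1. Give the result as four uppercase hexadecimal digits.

9DA8

Running sums (mod 255):
  after byte 0 (AE): sum1=174, sum2=174
  after byte 1 (80): sum1=47, sum2=221
  after byte 2 (75): sum1=164, sum2=130
  after byte 3 (77): sum1=28, sum2=158
  after byte 4 (3A): sum1=86, sum2=244
  after byte 5 (52): sum1=168, sum2=157
Checksum = sum2·256 + sum1 = 157·256 + 168 = 40360 = 0x9DA8.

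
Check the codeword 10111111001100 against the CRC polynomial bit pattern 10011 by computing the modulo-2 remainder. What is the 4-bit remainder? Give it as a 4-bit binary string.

Modulo-2 division of 10111111001100 by 10011:
  pos 0: 10111 XOR 10011 = 00100
  pos 2: 10011 XOR 10011 = 00000
  pos 7: 10011 XOR 10011 = 00000
Remainder = 0000 (zero — the frame passes the CRC check).

0000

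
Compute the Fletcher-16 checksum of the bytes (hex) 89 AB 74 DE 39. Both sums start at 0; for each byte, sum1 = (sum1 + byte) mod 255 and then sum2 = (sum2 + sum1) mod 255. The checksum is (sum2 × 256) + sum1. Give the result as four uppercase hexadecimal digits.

B2C1

Running sums (mod 255):
  after byte 0 (89): sum1=137, sum2=137
  after byte 1 (AB): sum1=53, sum2=190
  after byte 2 (74): sum1=169, sum2=104
  after byte 3 (DE): sum1=136, sum2=240
  after byte 4 (39): sum1=193, sum2=178
Checksum = sum2·256 + sum1 = 178·256 + 193 = 45761 = 0xB2C1.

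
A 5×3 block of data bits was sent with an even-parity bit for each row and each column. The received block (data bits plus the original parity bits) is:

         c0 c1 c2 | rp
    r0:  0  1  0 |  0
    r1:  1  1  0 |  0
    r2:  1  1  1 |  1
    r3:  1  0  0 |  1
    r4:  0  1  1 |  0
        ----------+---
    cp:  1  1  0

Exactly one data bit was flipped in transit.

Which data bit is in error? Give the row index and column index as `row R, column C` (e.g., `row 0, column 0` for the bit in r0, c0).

Recompute each row's even parity and compare to rp:
  r0: data parity 1, sent rp 0 → mismatch
  r1: data parity 0, sent rp 0 → ok
  r2: data parity 1, sent rp 1 → ok
  r3: data parity 1, sent rp 1 → ok
  r4: data parity 0, sent rp 0 → ok
Recompute each column's even parity and compare to cp:
  c0: data parity 1, sent cp 1 → ok
  c1: data parity 0, sent cp 1 → mismatch
  c2: data parity 0, sent cp 0 → ok
Exactly one row (r0) and one column (c1) fail → the flipped bit is at their intersection.

row 0, column 1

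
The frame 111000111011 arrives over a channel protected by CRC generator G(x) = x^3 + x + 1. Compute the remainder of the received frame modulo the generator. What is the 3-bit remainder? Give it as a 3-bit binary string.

Modulo-2 division of 111000111011 by 1011:
  pos 0: 1110 XOR 1011 = 0101
  pos 1: 1010 XOR 1011 = 0001
  pos 4: 1011 XOR 1011 = 0000
  pos 8: 1011 XOR 1011 = 0000
Remainder = 000 (zero — the frame passes the CRC check).

000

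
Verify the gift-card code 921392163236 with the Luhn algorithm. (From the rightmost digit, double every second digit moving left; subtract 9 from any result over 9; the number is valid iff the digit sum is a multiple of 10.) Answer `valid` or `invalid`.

From the right, keep odd positions and double even positions (subtract 9 from any doubled value over 9):
  doubled (positions 2,4,...): 6 6 2 9 2 9 → sum 34
  kept (positions 1,3,...): 6 2 6 2 3 2 → sum 21
Total = 55.
55 mod 10 = 5, so the number is invalid.

invalid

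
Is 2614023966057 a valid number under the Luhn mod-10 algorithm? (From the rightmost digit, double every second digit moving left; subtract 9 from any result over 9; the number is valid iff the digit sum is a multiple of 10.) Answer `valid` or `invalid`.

From the right, keep odd positions and double even positions (subtract 9 from any doubled value over 9):
  doubled (positions 2,4,...): 1 3 9 4 8 3 → sum 28
  kept (positions 1,3,...): 7 0 6 3 0 1 2 → sum 19
Total = 47.
47 mod 10 = 7, so the number is invalid.

invalid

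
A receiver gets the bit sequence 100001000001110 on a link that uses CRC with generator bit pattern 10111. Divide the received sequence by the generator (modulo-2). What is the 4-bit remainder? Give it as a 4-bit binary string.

Modulo-2 division of 100001000001110 by 10111:
  pos 0: 10000 XOR 10111 = 00111
  pos 2: 11110 XOR 10111 = 01001
  pos 3: 10010 XOR 10111 = 00101
  pos 5: 10100 XOR 10111 = 00011
  pos 8: 11011 XOR 10111 = 01100
  pos 9: 11001 XOR 10111 = 01110
  pos 10: 11100 XOR 10111 = 01011
Remainder = 1011 (nonzero — an error is detected).

1011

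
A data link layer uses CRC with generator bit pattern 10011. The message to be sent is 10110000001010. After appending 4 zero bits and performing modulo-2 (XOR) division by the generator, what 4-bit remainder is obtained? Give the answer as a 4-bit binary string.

Append 4 zeros: 101100000010100000. Divide by 10011 (XOR where the leading bit is 1):
  pos 0: 10110 XOR 10011 = 00101
  pos 2: 10100 XOR 10011 = 00111
  pos 4: 11100 XOR 10011 = 01111
  pos 5: 11110 XOR 10011 = 01101
  pos 6: 11011 XOR 10011 = 01000
  pos 7: 10000 XOR 10011 = 00011
  pos 10: 11100 XOR 10011 = 01111
  pos 11: 11110 XOR 10011 = 01101
  pos 12: 11010 XOR 10011 = 01001
  pos 13: 10010 XOR 10011 = 00001
Remainder (last 4 bits) = 0001. This is the CRC / FCS.

0001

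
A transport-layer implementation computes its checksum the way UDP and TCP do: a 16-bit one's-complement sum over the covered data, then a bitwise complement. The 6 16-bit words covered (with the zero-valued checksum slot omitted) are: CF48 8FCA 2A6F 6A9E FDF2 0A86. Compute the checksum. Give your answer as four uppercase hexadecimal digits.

0366

One's-complement addition (fold any carry out of bit 15 back into bit 0):
  0xCF48 + 0x8FCA = 0x15F12 → wrap carry → 0x5F13
  0x5F13 + 0x2A6F = 0x08982
  0x8982 + 0x6A9E = 0x0F420
  0xF420 + 0xFDF2 = 0x1F212 → wrap carry → 0xF213
  0xF213 + 0x0A86 = 0x0FC99
One's-complement sum = 0xFC99.
Checksum = ~0xFC99 & 0xFFFF = 0x0366.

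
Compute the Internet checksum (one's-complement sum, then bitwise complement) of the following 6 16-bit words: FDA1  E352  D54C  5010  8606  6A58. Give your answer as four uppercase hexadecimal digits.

094F

One's-complement addition (fold any carry out of bit 15 back into bit 0):
  0xFDA1 + 0xE352 = 0x1E0F3 → wrap carry → 0xE0F4
  0xE0F4 + 0xD54C = 0x1B640 → wrap carry → 0xB641
  0xB641 + 0x5010 = 0x10651 → wrap carry → 0x0652
  0x0652 + 0x8606 = 0x08C58
  0x8C58 + 0x6A58 = 0x0F6B0
One's-complement sum = 0xF6B0.
Checksum = ~0xF6B0 & 0xFFFF = 0x094F.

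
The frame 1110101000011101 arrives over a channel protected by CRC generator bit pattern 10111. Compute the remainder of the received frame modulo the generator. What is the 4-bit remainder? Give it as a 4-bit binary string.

0001

Modulo-2 division of 1110101000011101 by 10111:
  pos 0: 11101 XOR 10111 = 01010
  pos 1: 10100 XOR 10111 = 00011
  pos 4: 11100 XOR 10111 = 01011
  pos 5: 10110 XOR 10111 = 00001
  pos 9: 10111 XOR 10111 = 00000
Remainder = 0001 (nonzero — an error is detected).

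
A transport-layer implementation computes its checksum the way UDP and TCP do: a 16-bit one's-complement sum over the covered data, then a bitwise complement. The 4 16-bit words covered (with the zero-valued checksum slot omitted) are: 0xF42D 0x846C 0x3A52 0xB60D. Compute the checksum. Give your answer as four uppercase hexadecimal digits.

One's-complement addition (fold any carry out of bit 15 back into bit 0):
  0xF42D + 0x846C = 0x17899 → wrap carry → 0x789A
  0x789A + 0x3A52 = 0x0B2EC
  0xB2EC + 0xB60D = 0x168F9 → wrap carry → 0x68FA
One's-complement sum = 0x68FA.
Checksum = ~0x68FA & 0xFFFF = 0x9705.

9705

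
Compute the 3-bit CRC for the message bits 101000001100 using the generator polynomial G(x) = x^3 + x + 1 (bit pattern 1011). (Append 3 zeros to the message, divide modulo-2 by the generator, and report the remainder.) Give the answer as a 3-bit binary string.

100

Append 3 zeros: 101000001100000. Divide by 1011 (XOR where the leading bit is 1):
  pos 0: 1010 XOR 1011 = 0001
  pos 3: 1000 XOR 1011 = 0011
  pos 5: 1101 XOR 1011 = 0110
  pos 6: 1101 XOR 1011 = 0110
  pos 7: 1100 XOR 1011 = 0111
  pos 8: 1110 XOR 1011 = 0101
  pos 9: 1010 XOR 1011 = 0001
Remainder (last 3 bits) = 100. This is the CRC / FCS.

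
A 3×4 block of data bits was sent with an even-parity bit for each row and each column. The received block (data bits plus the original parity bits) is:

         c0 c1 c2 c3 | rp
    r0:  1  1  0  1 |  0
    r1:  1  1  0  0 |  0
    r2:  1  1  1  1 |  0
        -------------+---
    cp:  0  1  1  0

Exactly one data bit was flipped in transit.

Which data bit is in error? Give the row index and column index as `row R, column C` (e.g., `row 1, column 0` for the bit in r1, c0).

row 0, column 0

Recompute each row's even parity and compare to rp:
  r0: data parity 1, sent rp 0 → mismatch
  r1: data parity 0, sent rp 0 → ok
  r2: data parity 0, sent rp 0 → ok
Recompute each column's even parity and compare to cp:
  c0: data parity 1, sent cp 0 → mismatch
  c1: data parity 1, sent cp 1 → ok
  c2: data parity 1, sent cp 1 → ok
  c3: data parity 0, sent cp 0 → ok
Exactly one row (r0) and one column (c0) fail → the flipped bit is at their intersection.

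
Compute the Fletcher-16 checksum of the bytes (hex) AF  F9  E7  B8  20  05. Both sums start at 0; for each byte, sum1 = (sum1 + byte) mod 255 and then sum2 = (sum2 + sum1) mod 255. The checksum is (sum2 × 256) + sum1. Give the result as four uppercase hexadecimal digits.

Running sums (mod 255):
  after byte 0 (AF): sum1=175, sum2=175
  after byte 1 (F9): sum1=169, sum2=89
  after byte 2 (E7): sum1=145, sum2=234
  after byte 3 (B8): sum1=74, sum2=53
  after byte 4 (20): sum1=106, sum2=159
  after byte 5 (05): sum1=111, sum2=15
Checksum = sum2·256 + sum1 = 15·256 + 111 = 3951 = 0x0F6F.

0F6F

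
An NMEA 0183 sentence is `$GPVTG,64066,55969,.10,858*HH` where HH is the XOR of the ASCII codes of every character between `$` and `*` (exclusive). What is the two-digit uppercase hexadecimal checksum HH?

XOR the ASCII codes of the payload characters:
  'G' = 0x47 → acc = 0x47
  'P' = 0x50 → acc = 0x17
  'V' = 0x56 → acc = 0x41
  'T' = 0x54 → acc = 0x15
  'G' = 0x47 → acc = 0x52
  ',' = 0x2C → acc = 0x7E
  '6' = 0x36 → acc = 0x48
  '4' = 0x34 → acc = 0x7C
  '0' = 0x30 → acc = 0x4C
  '6' = 0x36 → acc = 0x7A
  '6' = 0x36 → acc = 0x4C
  ',' = 0x2C → acc = 0x60
  '5' = 0x35 → acc = 0x55
  '5' = 0x35 → acc = 0x60
  '9' = 0x39 → acc = 0x59
  '6' = 0x36 → acc = 0x6F
  '9' = 0x39 → acc = 0x56
  ',' = 0x2C → acc = 0x7A
  '.' = 0x2E → acc = 0x54
  '1' = 0x31 → acc = 0x65
  '0' = 0x30 → acc = 0x55
  ',' = 0x2C → acc = 0x79
  '8' = 0x38 → acc = 0x41
  '5' = 0x35 → acc = 0x74
  '8' = 0x38 → acc = 0x4C
Checksum = 0x4C.

4C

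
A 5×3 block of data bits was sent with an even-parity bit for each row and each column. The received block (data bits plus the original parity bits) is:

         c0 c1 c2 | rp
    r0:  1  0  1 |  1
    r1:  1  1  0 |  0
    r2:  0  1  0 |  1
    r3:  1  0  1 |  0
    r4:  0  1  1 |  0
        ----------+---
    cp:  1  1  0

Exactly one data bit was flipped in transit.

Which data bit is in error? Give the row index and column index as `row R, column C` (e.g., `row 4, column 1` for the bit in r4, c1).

Recompute each row's even parity and compare to rp:
  r0: data parity 0, sent rp 1 → mismatch
  r1: data parity 0, sent rp 0 → ok
  r2: data parity 1, sent rp 1 → ok
  r3: data parity 0, sent rp 0 → ok
  r4: data parity 0, sent rp 0 → ok
Recompute each column's even parity and compare to cp:
  c0: data parity 1, sent cp 1 → ok
  c1: data parity 1, sent cp 1 → ok
  c2: data parity 1, sent cp 0 → mismatch
Exactly one row (r0) and one column (c2) fail → the flipped bit is at their intersection.

row 0, column 2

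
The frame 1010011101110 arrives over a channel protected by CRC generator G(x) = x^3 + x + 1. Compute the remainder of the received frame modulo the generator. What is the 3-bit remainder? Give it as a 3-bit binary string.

010

Modulo-2 division of 1010011101110 by 1011:
  pos 0: 1010 XOR 1011 = 0001
  pos 3: 1011 XOR 1011 = 0000
  pos 7: 1011 XOR 1011 = 0000
Remainder = 010 (nonzero — an error is detected).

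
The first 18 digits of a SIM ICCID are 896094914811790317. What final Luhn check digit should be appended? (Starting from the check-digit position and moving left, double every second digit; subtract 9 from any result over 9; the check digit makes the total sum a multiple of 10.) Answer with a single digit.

Partial digits right→left: 7 1 3 0 9 7 1 1 8 4 1 9 4 9 0 6 9 8
Double every second digit counting from the check-digit position (so the 1st, 3rd, 5th, ... of the partial from the right).
  doubled (with −9 where >9): 5 6 9 2 7 2 8 0 9 → sum 48
  kept as-is: 1 0 7 1 4 9 9 6 8 → sum 45
Total = 48 + 45 = 93.
Check digit = (10 − (93 mod 10)) mod 10 = 7.

7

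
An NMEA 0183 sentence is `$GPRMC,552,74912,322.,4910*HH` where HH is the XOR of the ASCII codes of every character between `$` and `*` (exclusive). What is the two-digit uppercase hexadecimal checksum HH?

XOR the ASCII codes of the payload characters:
  'G' = 0x47 → acc = 0x47
  'P' = 0x50 → acc = 0x17
  'R' = 0x52 → acc = 0x45
  'M' = 0x4D → acc = 0x08
  'C' = 0x43 → acc = 0x4B
  ',' = 0x2C → acc = 0x67
  '5' = 0x35 → acc = 0x52
  '5' = 0x35 → acc = 0x67
  '2' = 0x32 → acc = 0x55
  ',' = 0x2C → acc = 0x79
  '7' = 0x37 → acc = 0x4E
  '4' = 0x34 → acc = 0x7A
  '9' = 0x39 → acc = 0x43
  '1' = 0x31 → acc = 0x72
  '2' = 0x32 → acc = 0x40
  ',' = 0x2C → acc = 0x6C
  '3' = 0x33 → acc = 0x5F
  '2' = 0x32 → acc = 0x6D
  '2' = 0x32 → acc = 0x5F
  '.' = 0x2E → acc = 0x71
  ',' = 0x2C → acc = 0x5D
  '4' = 0x34 → acc = 0x69
  '9' = 0x39 → acc = 0x50
  '1' = 0x31 → acc = 0x61
  '0' = 0x30 → acc = 0x51
Checksum = 0x51.

51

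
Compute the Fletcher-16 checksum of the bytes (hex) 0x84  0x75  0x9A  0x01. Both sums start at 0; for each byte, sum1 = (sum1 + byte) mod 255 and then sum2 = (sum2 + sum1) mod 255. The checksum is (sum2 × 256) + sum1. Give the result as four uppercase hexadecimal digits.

Running sums (mod 255):
  after byte 0 (0x84): sum1=132, sum2=132
  after byte 1 (0x75): sum1=249, sum2=126
  after byte 2 (0x9A): sum1=148, sum2=19
  after byte 3 (0x01): sum1=149, sum2=168
Checksum = sum2·256 + sum1 = 168·256 + 149 = 43157 = 0xA895.

A895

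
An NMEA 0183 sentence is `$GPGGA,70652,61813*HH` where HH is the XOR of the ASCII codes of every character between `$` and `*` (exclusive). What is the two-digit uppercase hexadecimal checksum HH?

XOR the ASCII codes of the payload characters:
  'G' = 0x47 → acc = 0x47
  'P' = 0x50 → acc = 0x17
  'G' = 0x47 → acc = 0x50
  'G' = 0x47 → acc = 0x17
  'A' = 0x41 → acc = 0x56
  ',' = 0x2C → acc = 0x7A
  '7' = 0x37 → acc = 0x4D
  '0' = 0x30 → acc = 0x7D
  '6' = 0x36 → acc = 0x4B
  '5' = 0x35 → acc = 0x7E
  '2' = 0x32 → acc = 0x4C
  ',' = 0x2C → acc = 0x60
  '6' = 0x36 → acc = 0x56
  '1' = 0x31 → acc = 0x67
  '8' = 0x38 → acc = 0x5F
  '1' = 0x31 → acc = 0x6E
  '3' = 0x33 → acc = 0x5D
Checksum = 0x5D.

5D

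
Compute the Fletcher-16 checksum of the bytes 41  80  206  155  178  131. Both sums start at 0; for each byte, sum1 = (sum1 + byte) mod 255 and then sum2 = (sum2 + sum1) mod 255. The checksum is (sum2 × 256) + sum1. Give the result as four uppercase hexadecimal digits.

7F1A

Running sums (mod 255):
  after byte 0 (41): sum1=41, sum2=41
  after byte 1 (80): sum1=121, sum2=162
  after byte 2 (206): sum1=72, sum2=234
  after byte 3 (155): sum1=227, sum2=206
  after byte 4 (178): sum1=150, sum2=101
  after byte 5 (131): sum1=26, sum2=127
Checksum = sum2·256 + sum1 = 127·256 + 26 = 32538 = 0x7F1A.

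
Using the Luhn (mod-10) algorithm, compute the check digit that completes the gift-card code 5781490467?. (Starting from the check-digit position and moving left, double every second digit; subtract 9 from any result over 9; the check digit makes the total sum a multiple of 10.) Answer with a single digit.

8

Partial digits right→left: 7 6 4 0 9 4 1 8 7 5
Double every second digit counting from the check-digit position (so the 1st, 3rd, 5th, ... of the partial from the right).
  doubled (with −9 where >9): 5 8 9 2 5 → sum 29
  kept as-is: 6 0 4 8 5 → sum 23
Total = 29 + 23 = 52.
Check digit = (10 − (52 mod 10)) mod 10 = 8.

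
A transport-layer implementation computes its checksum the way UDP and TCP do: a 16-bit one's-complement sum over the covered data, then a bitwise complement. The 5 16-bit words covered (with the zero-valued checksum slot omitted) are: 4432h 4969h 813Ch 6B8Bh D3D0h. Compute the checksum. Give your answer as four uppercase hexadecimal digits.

One's-complement addition (fold any carry out of bit 15 back into bit 0):
  0x4432 + 0x4969 = 0x08D9B
  0x8D9B + 0x813C = 0x10ED7 → wrap carry → 0x0ED8
  0x0ED8 + 0x6B8B = 0x07A63
  0x7A63 + 0xD3D0 = 0x14E33 → wrap carry → 0x4E34
One's-complement sum = 0x4E34.
Checksum = ~0x4E34 & 0xFFFF = 0xB1CB.

B1CB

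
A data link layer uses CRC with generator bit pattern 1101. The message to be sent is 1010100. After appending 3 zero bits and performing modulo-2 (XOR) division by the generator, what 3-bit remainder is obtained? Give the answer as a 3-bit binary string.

Append 3 zeros: 1010100000. Divide by 1101 (XOR where the leading bit is 1):
  pos 0: 1010 XOR 1101 = 0111
  pos 1: 1111 XOR 1101 = 0010
  pos 3: 1000 XOR 1101 = 0101
  pos 4: 1010 XOR 1101 = 0111
  pos 5: 1110 XOR 1101 = 0011
Remainder (last 3 bits) = 110. This is the CRC / FCS.

110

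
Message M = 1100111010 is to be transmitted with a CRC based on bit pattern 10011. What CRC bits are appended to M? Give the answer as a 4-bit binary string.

0000

Append 4 zeros: 11001110100000. Divide by 10011 (XOR where the leading bit is 1):
  pos 0: 11001 XOR 10011 = 01010
  pos 1: 10101 XOR 10011 = 00110
  pos 3: 11010 XOR 10011 = 01001
  pos 4: 10011 XOR 10011 = 00000
Remainder (last 4 bits) = 0000. This is the CRC / FCS.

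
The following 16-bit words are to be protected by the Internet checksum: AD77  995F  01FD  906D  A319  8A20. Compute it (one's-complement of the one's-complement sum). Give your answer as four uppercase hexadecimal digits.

F983

One's-complement addition (fold any carry out of bit 15 back into bit 0):
  0xAD77 + 0x995F = 0x146D6 → wrap carry → 0x46D7
  0x46D7 + 0x01FD = 0x048D4
  0x48D4 + 0x906D = 0x0D941
  0xD941 + 0xA319 = 0x17C5A → wrap carry → 0x7C5B
  0x7C5B + 0x8A20 = 0x1067B → wrap carry → 0x067C
One's-complement sum = 0x067C.
Checksum = ~0x067C & 0xFFFF = 0xF983.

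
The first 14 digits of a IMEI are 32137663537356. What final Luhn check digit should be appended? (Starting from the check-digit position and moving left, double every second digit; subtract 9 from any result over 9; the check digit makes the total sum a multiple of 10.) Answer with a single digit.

2

Partial digits right→left: 6 5 3 7 3 5 3 6 6 7 3 1 2 3
Double every second digit counting from the check-digit position (so the 1st, 3rd, 5th, ... of the partial from the right).
  doubled (with −9 where >9): 3 6 6 6 3 6 4 → sum 34
  kept as-is: 5 7 5 6 7 1 3 → sum 34
Total = 34 + 34 = 68.
Check digit = (10 − (68 mod 10)) mod 10 = 2.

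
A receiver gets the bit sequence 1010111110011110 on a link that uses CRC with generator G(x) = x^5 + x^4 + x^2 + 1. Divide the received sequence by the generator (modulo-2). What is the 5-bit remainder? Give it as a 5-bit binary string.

11111

Modulo-2 division of 1010111110011110 by 110101:
  pos 0: 101011 XOR 110101 = 011110
  pos 1: 111101 XOR 110101 = 001000
  pos 3: 100011 XOR 110101 = 010110
  pos 4: 101100 XOR 110101 = 011001
  pos 5: 110010 XOR 110101 = 000111
  pos 8: 111111 XOR 110101 = 001010
  pos 10: 101010 XOR 110101 = 011111
Remainder = 11111 (nonzero — an error is detected).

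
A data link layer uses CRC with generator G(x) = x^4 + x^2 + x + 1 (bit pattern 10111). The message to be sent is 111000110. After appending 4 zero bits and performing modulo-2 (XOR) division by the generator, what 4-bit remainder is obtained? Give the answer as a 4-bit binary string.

Append 4 zeros: 1110001100000. Divide by 10111 (XOR where the leading bit is 1):
  pos 0: 11100 XOR 10111 = 01011
  pos 1: 10110 XOR 10111 = 00001
  pos 5: 11100 XOR 10111 = 01011
  pos 6: 10110 XOR 10111 = 00001
Remainder (last 4 bits) = 0100. This is the CRC / FCS.

0100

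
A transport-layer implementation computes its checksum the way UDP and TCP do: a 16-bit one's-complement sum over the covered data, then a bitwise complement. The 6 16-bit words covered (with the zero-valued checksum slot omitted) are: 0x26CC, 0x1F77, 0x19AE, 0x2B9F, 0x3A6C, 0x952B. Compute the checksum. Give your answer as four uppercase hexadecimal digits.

A4D7

One's-complement addition (fold any carry out of bit 15 back into bit 0):
  0x26CC + 0x1F77 = 0x04643
  0x4643 + 0x19AE = 0x05FF1
  0x5FF1 + 0x2B9F = 0x08B90
  0x8B90 + 0x3A6C = 0x0C5FC
  0xC5FC + 0x952B = 0x15B27 → wrap carry → 0x5B28
One's-complement sum = 0x5B28.
Checksum = ~0x5B28 & 0xFFFF = 0xA4D7.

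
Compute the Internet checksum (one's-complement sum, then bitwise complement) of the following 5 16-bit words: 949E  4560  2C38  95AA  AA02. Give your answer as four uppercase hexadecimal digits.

BA1B

One's-complement addition (fold any carry out of bit 15 back into bit 0):
  0x949E + 0x4560 = 0x0D9FE
  0xD9FE + 0x2C38 = 0x10636 → wrap carry → 0x0637
  0x0637 + 0x95AA = 0x09BE1
  0x9BE1 + 0xAA02 = 0x145E3 → wrap carry → 0x45E4
One's-complement sum = 0x45E4.
Checksum = ~0x45E4 & 0xFFFF = 0xBA1B.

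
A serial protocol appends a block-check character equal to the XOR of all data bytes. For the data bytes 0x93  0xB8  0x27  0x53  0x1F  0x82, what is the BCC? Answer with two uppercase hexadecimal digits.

C2

XOR the bytes together:
  start with 0x93
  0x93 ⊕ 0xB8 = 0x2B
  0x2B ⊕ 0x27 = 0x0C
  0x0C ⊕ 0x53 = 0x5F
  0x5F ⊕ 0x1F = 0x40
  0x40 ⊕ 0x82 = 0xC2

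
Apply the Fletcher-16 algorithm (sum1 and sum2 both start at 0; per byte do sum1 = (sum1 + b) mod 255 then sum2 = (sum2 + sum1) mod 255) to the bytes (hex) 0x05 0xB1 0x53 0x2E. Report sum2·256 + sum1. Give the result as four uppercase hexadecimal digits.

FD38

Running sums (mod 255):
  after byte 0 (0x05): sum1=5, sum2=5
  after byte 1 (0xB1): sum1=182, sum2=187
  after byte 2 (0x53): sum1=10, sum2=197
  after byte 3 (0x2E): sum1=56, sum2=253
Checksum = sum2·256 + sum1 = 253·256 + 56 = 64824 = 0xFD38.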